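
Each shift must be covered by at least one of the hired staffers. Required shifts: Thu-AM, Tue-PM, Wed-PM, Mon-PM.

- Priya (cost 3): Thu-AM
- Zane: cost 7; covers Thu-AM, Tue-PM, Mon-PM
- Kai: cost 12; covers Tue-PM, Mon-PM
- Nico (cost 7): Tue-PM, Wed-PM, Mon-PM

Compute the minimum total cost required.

The greedy cost-per-new-shift heuristic would pick Zane and Nico for 14, but a cheaper cover exists.
Choose Priya and Nico: together they cover Thu-AM, Tue-PM, Wed-PM, Mon-PM — every shift.
Total cost: 3 + 7 = 10.
No cover costs less than 10.

10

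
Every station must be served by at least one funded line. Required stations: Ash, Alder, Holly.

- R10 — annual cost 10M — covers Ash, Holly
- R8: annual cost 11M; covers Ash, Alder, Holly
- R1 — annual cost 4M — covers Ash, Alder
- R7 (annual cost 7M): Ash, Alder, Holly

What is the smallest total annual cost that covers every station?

7

The greedy cost-per-new-station heuristic would pick R1 and R7 for 11, but a cheaper cover exists.
R7 alone covers Ash, Alder, Holly — every station.
Total annual cost: 7.
No cover costs less than 7.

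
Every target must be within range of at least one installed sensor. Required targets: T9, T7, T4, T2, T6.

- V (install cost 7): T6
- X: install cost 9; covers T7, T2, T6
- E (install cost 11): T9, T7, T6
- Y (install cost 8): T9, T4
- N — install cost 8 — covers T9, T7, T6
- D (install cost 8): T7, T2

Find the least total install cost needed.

17

This is a weighted set-cover instance.
The greedy cost-per-new-target heuristic would pick N, Y, and D for 24, but a cheaper cover exists.
Choose X and Y: together they cover T9, T7, T4, T2, T6 — every target.
Total install cost: 9 + 8 = 17.
No cover costs less than 17.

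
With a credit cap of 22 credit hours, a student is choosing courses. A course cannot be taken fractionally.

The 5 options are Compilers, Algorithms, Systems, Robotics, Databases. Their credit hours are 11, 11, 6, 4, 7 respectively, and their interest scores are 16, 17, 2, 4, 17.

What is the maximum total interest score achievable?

Allowing fractional choices, the relaxed optimum would be about 39.8, but courses are indivisible.
Compilers + Robotics + Databases: credit hours 11 + 4 + 7 = 22 ≤ 22, interest score 16 + 4 + 17 = 37.
Algorithms + Robotics + Databases: credit hours 11 + 4 + 7 = 22 ≤ 22, interest score 17 + 4 + 17 = 38.
Algorithms + Databases: credit hours 11 + 7 = 18 ≤ 22, interest score 17 + 17 = 34.
Best is Algorithms, Robotics, and Databases with total interest score 38.

38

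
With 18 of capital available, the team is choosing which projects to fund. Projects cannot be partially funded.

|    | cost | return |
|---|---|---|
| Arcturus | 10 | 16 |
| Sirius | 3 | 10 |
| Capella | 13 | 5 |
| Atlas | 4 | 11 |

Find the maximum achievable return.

37

Treat it as a binary knapsack problem.
Arcturus + Atlas: cost 10 + 4 = 14 ≤ 18, return 16 + 11 = 27.
Arcturus + Sirius + Atlas: cost 10 + 3 + 4 = 17 ≤ 18, return 16 + 10 + 11 = 37.
Arcturus + Sirius: cost 10 + 3 = 13 ≤ 18, return 16 + 10 = 26.
Best is Arcturus, Sirius, and Atlas with total return 37.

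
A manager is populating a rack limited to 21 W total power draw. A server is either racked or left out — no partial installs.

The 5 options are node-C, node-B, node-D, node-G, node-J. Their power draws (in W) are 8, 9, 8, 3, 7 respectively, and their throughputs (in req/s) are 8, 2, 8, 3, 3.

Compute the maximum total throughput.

node-C + node-G + node-J: power draw 8 + 3 + 7 = 18 ≤ 21, throughput 8 + 3 + 3 = 14.
node-C + node-D + node-G: power draw 8 + 8 + 3 = 19 ≤ 21, throughput 8 + 8 + 3 = 19.
node-C + node-D: power draw 8 + 8 = 16 ≤ 21, throughput 8 + 8 = 16.
Best is node-C, node-D, and node-G with total throughput 19.

19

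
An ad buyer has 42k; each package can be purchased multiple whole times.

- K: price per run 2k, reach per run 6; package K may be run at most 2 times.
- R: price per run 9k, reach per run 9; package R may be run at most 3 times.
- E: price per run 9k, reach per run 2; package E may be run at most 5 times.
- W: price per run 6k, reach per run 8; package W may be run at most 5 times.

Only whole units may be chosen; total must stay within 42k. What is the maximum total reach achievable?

Take 1×K, 1×R, and 5×W: price 41 ≤ 42, reach 1·6 + 1·9 + 5·8 = 55.
No other integer combination yields more.

55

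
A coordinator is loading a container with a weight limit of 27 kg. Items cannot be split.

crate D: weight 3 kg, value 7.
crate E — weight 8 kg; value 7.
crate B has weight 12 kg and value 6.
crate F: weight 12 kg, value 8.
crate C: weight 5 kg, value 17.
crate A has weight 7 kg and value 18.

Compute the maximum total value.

This is an integer program with binary decision variables.
crate D + crate F + crate C + crate A: weight 3 + 12 + 5 + 7 = 27 ≤ 27, value 7 + 8 + 17 + 18 = 50.
crate D + crate E + crate C + crate A: weight 3 + 8 + 5 + 7 = 23 ≤ 27, value 7 + 7 + 17 + 18 = 49.
Best is crate D, crate F, crate C, and crate A with total value 50.

50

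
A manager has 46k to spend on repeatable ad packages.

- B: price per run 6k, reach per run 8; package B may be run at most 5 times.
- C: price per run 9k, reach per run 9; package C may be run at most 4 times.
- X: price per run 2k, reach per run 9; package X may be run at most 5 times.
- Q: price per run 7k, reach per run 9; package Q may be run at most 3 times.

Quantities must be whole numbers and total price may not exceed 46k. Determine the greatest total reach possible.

2×B, 5×X, and 3×Q: price 43 ≤ 46, reach 2·8 + 5·9 + 3·9 = 88.
1×B, 1×C, 5×X, and 3×Q: price 46 ≤ 46, reach 1·8 + 1·9 + 5·9 + 3·9 = 89.
Best is 89.

89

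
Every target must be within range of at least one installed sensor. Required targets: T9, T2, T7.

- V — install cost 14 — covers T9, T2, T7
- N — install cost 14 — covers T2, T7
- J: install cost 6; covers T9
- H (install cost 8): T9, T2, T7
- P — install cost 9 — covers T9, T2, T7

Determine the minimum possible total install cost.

8

H alone covers T9, T2, T7 — every target.
Total install cost: 8.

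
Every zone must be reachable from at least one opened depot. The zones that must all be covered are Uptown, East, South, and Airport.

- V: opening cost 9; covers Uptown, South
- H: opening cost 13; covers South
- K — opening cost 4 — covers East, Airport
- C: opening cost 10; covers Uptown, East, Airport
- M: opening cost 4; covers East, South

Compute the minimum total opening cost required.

13

The greedy cost-per-new-zone heuristic would pick K, M, and V for 17, but a cheaper cover exists.
Choose V and K: together they cover Uptown, East, South, Airport — every zone.
Total opening cost: 9 + 4 = 13.
No cover costs less than 13.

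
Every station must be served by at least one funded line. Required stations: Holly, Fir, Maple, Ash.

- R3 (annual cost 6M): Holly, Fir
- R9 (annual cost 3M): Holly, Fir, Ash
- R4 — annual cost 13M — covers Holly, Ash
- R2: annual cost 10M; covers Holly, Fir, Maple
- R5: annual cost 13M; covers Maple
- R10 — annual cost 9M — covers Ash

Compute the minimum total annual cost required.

13

Choose R9 and R2: together they cover Holly, Fir, Maple, Ash — every station.
Total annual cost: 3 + 10 = 13.
No cover costs less than 13.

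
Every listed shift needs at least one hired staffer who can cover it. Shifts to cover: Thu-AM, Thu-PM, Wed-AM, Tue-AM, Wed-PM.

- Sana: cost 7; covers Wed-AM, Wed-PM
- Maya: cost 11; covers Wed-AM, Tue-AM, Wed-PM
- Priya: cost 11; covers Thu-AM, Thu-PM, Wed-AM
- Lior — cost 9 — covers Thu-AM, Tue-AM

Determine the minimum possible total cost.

The greedy cost-per-new-shift heuristic would pick Sana, Lior, and Priya for 27, but a cheaper cover exists.
Choose Maya and Priya: together they cover Thu-AM, Thu-PM, Wed-AM, Tue-AM, Wed-PM — every shift.
Total cost: 11 + 11 = 22.
No cover costs less than 22.

22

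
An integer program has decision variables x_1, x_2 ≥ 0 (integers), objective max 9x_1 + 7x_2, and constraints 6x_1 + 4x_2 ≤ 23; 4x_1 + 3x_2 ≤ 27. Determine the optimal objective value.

The continuous relaxation peaks at (0, 5.75) with value 40.25; rounding to a feasible lattice point costs some objective.
(x_1,x_2)=(1,4): 6·1+4·4=22≤23, 4·1+3·4=16≤27, objective 37.
(x_1,x_2)=(0,5): 6·0+4·5=20≤23, 4·0+3·5=15≤27, objective 35.
(x_1,x_2)=(1,3): 6·1+4·3=18≤23, 4·1+3·3=13≤27, objective 30.
The best lattice point is (1,4), giving 37.

37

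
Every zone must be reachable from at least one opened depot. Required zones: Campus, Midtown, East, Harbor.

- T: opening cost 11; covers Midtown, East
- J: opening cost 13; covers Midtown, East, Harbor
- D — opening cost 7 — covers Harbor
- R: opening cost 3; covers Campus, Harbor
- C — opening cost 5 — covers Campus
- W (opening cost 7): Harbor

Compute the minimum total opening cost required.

14

Choose T and R: together they cover Campus, Midtown, East, Harbor — every zone.
Total opening cost: 11 + 3 = 14.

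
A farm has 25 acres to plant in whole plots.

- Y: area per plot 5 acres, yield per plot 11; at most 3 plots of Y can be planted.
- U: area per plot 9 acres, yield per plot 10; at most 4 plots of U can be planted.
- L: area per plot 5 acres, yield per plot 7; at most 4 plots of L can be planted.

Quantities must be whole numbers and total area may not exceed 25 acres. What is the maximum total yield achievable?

47

This is a bounded integer knapsack.
Y has the best ratio (11/5); taking only Y gives at most 3×11 = 33 (stopped by the supply cap of 3).
Mixing does better — 3×Y and 2×L: area 25 ≤ 25, yield 3·11 + 2·7 = 47.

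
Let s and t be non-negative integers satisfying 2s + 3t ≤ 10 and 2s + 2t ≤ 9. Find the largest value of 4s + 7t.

Relaxing integrality, the LP optimum is 23.33 at (s,t) = (0, 3.33), which is not an integer point.
(s,t)=(2,2): 2·2+3·2=10≤10, 2·2+2·2=8≤9, objective 22.
(s,t)=(0,3): 2·0+3·3=9≤10, 2·0+2·3=6≤9, objective 21.
The best lattice point is (2,2), giving 22.

22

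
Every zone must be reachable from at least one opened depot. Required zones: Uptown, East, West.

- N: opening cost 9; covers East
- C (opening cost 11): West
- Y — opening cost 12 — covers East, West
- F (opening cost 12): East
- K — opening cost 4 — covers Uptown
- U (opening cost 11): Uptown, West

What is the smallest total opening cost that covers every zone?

Choose Y and K: together they cover Uptown, East, West — every zone.
Total opening cost: 12 + 4 = 16.
No cover costs less than 16.

16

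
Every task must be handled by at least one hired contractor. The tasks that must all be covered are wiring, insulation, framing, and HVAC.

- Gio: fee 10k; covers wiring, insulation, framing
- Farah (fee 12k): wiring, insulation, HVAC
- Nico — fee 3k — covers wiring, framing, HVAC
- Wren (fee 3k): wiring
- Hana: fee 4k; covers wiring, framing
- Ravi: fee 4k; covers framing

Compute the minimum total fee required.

Choose Gio and Nico: together they cover wiring, insulation, framing, HVAC — every task.
Total fee: 10 + 3 = 13.

13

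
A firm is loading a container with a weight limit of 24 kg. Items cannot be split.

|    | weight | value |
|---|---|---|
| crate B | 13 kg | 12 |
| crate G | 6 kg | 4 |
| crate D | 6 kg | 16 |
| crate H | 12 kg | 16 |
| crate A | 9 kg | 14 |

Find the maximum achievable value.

Take crate G, crate D, and crate H: weight 6 + 6 + 12 = 24 ≤ 24, value 4 + 16 + 16 = 36.
No other feasible combination does better.

36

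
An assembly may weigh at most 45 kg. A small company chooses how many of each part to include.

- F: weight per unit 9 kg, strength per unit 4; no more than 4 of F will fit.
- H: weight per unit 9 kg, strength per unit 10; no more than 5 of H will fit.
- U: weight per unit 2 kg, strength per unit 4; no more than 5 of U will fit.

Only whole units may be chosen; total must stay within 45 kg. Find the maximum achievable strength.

56

4×H and 3×U: weight 42 ≤ 45, strength 4·10 + 3·4 = 52.
4×H and 4×U: weight 44 ≤ 45, strength 4·10 + 4·4 = 56.
Best is 56.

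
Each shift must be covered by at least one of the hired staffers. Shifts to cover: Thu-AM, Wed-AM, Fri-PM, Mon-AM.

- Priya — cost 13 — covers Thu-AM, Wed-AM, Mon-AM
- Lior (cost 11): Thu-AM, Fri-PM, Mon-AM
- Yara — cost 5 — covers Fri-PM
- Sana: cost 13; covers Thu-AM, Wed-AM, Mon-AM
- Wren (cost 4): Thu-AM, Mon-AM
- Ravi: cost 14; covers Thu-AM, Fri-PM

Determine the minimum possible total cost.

18

This is an integer covering problem.
The greedy cost-per-new-shift heuristic would pick Wren, Yara, and Priya for 22, but a cheaper cover exists.
Choose Priya and Yara: together they cover Thu-AM, Wed-AM, Fri-PM, Mon-AM — every shift.
Total cost: 13 + 5 = 18.
No cover costs less than 18.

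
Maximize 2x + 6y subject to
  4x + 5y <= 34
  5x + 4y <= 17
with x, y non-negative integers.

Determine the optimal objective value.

24

(x,y)=(0,4): 4·0+5·4=20≤34, 5·0+4·4=16≤17, objective 24.
(x,y)=(1,3): 4·1+5·3=19≤34, 5·1+4·3=17≤17, objective 20.
(x,y)=(0,3): 4·0+5·3=15≤34, 5·0+4·3=12≤17, objective 18.
Maximum is 24 at (x,y)=(0,4).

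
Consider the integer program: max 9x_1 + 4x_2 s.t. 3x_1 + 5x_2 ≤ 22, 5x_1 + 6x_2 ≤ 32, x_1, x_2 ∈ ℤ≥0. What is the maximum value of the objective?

54

The continuous relaxation peaks at (6.4, 0) with value 57.60; rounding to a feasible lattice point costs some objective.
(x_1,x_2)=(6,0) is feasible, giving 54.
(x_1,x_2)=(5,1) is feasible, giving 49.
The best lattice point is (6,0), giving 54.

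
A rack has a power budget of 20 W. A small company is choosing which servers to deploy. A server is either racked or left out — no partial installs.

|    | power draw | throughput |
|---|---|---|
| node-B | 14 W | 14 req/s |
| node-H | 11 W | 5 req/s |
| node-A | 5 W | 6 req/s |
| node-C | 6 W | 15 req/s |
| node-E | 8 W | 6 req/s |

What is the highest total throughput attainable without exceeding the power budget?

Take node-B and node-C: power draw 14 + 6 = 20 ≤ 20, throughput 14 + 15 = 29.
No other feasible combination does better.

29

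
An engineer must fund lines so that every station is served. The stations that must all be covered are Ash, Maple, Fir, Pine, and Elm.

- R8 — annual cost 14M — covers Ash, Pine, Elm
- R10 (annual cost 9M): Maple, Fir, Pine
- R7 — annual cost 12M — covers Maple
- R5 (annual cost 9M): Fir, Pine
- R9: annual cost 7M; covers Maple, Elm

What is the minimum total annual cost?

Choose R8 and R10: together they cover Ash, Maple, Fir, Pine, Elm — every station.
Total annual cost: 14 + 9 = 23.
No cover costs less than 23.

23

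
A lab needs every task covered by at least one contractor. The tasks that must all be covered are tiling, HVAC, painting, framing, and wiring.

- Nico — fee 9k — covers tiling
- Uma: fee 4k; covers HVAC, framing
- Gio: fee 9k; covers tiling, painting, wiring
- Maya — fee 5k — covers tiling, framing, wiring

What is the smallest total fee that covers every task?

13

The greedy cost-per-new-task heuristic would pick Maya, Uma, and Gio for 18, but a cheaper cover exists.
Choose Uma and Gio: together they cover tiling, HVAC, painting, framing, wiring — every task.
Total fee: 4 + 9 = 13.
No cover costs less than 13.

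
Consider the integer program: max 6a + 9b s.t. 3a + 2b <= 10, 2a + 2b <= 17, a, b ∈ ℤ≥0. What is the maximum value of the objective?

(a,b)=(0,5): 3·0+2·5=10≤10, 2·0+2·5=10≤17, objective 45.
(a,b)=(0,4): 3·0+2·4=8≤10, 2·0+2·4=8≤17, objective 36.
No feasible integer point exceeds 45.

45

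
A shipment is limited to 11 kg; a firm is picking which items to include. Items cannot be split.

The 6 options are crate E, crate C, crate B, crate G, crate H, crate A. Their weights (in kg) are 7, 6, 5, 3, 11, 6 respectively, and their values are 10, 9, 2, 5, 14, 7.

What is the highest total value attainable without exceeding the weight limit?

Allowing fractional choices, the relaxed optimum would be about 16.9, but items are indivisible.
crate C + crate G: weight 6 + 3 = 9 ≤ 11, value 9 + 5 = 14.
crate E + crate G: weight 7 + 3 = 10 ≤ 11, value 10 + 5 = 15.
crate H: weight 11 ≤ 11, value 14.
Best is crate E and crate G with total value 15.

15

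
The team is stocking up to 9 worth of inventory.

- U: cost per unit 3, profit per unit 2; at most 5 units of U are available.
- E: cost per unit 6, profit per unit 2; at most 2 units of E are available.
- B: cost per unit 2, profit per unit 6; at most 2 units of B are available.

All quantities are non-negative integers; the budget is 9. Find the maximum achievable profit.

14

Take 1×U and 2×B: cost 7 ≤ 9, profit 1·2 + 2·6 = 14.
B has the best ratio (6/2) and is taken to its limit of 2; remaining capacity is filled optimally with the others.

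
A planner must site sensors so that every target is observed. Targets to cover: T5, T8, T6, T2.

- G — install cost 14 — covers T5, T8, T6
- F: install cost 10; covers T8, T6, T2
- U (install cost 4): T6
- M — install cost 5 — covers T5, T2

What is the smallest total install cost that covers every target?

15

The greedy cost-per-new-target heuristic would pick M, U, and F for 19, but a cheaper cover exists.
Choose F and M: together they cover T5, T8, T6, T2 — every target.
Total install cost: 10 + 5 = 15.
No cover costs less than 15.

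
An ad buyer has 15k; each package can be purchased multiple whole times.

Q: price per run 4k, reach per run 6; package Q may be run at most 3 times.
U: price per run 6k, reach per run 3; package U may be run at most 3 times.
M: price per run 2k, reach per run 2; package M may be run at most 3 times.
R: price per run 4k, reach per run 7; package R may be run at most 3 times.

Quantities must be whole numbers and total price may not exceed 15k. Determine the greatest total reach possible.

23

R has the best ratio (7/4); taking only R gives at most 3×7 = 21 (stopped by the price limit).
Mixing does better — 1×M and 3×R: price 14 ≤ 15, reach 1·2 + 3·7 = 23.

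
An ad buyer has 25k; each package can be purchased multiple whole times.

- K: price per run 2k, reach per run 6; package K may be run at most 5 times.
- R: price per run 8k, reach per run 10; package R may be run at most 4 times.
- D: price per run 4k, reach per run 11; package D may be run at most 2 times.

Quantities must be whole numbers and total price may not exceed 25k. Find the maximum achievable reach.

K has the best ratio (6/2); taking only K gives at most 5×6 = 30 (stopped by the supply cap of 5).
Mixing does better — 4×K, 1×R, and 2×D: price 24 ≤ 25, reach 4·6 + 1·10 + 2·11 = 56.

56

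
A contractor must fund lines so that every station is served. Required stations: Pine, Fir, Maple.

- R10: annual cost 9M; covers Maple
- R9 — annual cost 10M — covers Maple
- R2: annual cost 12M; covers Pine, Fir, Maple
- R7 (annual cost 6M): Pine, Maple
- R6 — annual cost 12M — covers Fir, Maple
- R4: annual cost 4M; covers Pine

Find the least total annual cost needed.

This is a weighted set-cover instance.
The greedy cost-per-new-station heuristic would pick R7 and R2 for 18, but a cheaper cover exists.
R2 alone covers Pine, Fir, Maple — every station.
Total annual cost: 12.
No cover costs less than 12.

12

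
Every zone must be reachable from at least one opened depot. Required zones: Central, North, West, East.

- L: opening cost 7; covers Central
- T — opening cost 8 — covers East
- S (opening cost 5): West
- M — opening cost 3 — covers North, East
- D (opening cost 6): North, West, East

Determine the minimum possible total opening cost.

13

The greedy cost-per-new-zone heuristic would pick M, S, and L for 15, but a cheaper cover exists.
Choose L and D: together they cover Central, North, West, East — every zone.
Total opening cost: 7 + 6 = 13.
No cover costs less than 13.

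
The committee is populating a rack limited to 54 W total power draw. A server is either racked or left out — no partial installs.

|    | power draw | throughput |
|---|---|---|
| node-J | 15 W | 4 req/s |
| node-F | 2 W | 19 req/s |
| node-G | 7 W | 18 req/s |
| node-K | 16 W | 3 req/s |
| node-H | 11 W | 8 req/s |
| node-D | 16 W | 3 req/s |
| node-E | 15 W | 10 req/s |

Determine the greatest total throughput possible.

59

Treat it as a binary knapsack problem.
node-F + node-G + node-K + node-H + node-E: power draw 2 + 7 + 16 + 11 + 15 = 51 ≤ 54, throughput 19 + 18 + 3 + 8 + 10 = 58.
node-J + node-F + node-G + node-H + node-E: power draw 15 + 2 + 7 + 11 + 15 = 50 ≤ 54, throughput 4 + 19 + 18 + 8 + 10 = 59.
node-F + node-G + node-H + node-D + node-E: power draw 2 + 7 + 11 + 16 + 15 = 51 ≤ 54, throughput 19 + 18 + 8 + 3 + 10 = 58.
Best is node-J, node-F, node-G, node-H, and node-E with total throughput 59.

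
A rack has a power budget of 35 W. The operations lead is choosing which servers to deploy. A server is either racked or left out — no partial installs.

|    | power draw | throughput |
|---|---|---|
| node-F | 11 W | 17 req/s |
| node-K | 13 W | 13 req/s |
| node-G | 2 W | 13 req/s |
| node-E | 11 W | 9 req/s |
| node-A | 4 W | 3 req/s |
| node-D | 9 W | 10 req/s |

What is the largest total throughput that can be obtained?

node-F + node-K + node-G + node-A: power draw 11 + 13 + 2 + 4 = 30 ≤ 35, throughput 17 + 13 + 13 + 3 = 46.
node-F + node-G + node-E + node-D: power draw 11 + 2 + 11 + 9 = 33 ≤ 35, throughput 17 + 13 + 9 + 10 = 49.
node-F + node-K + node-G + node-D: power draw 11 + 13 + 2 + 9 = 35 ≤ 35, throughput 17 + 13 + 13 + 10 = 53.
Best is node-F, node-K, node-G, and node-D with total throughput 53.

53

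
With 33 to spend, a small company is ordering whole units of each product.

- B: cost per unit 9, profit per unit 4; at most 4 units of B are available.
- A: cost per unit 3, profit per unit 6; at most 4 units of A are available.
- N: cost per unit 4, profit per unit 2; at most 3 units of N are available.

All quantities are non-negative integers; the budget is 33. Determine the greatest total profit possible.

1×B, 4×A, and 2×N: cost 29 ≤ 33, profit 1·4 + 4·6 + 2·2 = 32.
1×B, 4×A, and 3×N: cost 33 ≤ 33, profit 1·4 + 4·6 + 3·2 = 34.
Best is 34.

34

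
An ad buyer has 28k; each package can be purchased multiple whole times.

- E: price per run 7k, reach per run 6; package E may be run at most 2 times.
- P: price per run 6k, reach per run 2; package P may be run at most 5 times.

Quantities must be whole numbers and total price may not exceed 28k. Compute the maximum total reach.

2×E and 2×P: price 26 ≤ 28, reach 2·6 + 2·2 = 16.
2×E and 1×P: price 20 ≤ 28, reach 2·6 + 1·2 = 14.
Best is 16.

16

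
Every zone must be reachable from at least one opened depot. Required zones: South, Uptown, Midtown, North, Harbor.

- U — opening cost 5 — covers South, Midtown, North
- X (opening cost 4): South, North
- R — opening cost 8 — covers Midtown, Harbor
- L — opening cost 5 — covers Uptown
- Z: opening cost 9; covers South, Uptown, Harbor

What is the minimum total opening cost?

14

This is an integer covering problem.
Choose U and Z: together they cover South, Uptown, Midtown, North, Harbor — every zone.
Total opening cost: 5 + 9 = 14.
No cover costs less than 14.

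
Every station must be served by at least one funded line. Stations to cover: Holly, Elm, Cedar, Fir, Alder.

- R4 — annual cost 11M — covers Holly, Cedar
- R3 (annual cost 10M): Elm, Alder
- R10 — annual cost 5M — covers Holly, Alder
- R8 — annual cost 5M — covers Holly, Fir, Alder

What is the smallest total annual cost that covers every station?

26

Choose R4, R3, and R8: together they cover Holly, Elm, Cedar, Fir, Alder — every station.
Total annual cost: 11 + 10 + 5 = 26.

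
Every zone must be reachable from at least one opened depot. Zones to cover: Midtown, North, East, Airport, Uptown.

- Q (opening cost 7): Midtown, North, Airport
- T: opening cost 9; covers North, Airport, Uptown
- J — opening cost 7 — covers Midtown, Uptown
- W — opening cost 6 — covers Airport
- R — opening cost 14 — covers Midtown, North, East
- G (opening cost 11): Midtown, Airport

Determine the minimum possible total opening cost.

The greedy cost-per-new-zone heuristic would pick Q, J, and R for 28, but a cheaper cover exists.
Choose T and R: together they cover Midtown, North, East, Airport, Uptown — every zone.
Total opening cost: 9 + 14 = 23.
No cover costs less than 23.

23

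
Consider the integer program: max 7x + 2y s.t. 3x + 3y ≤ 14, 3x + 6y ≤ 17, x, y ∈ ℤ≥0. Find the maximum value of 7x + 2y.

(x,y)=(4,0) is feasible, giving 28.
(x,y)=(3,1) is feasible, giving 23.
(x,y)=(3,0) is feasible, giving 21.
No feasible integer point exceeds 28.

28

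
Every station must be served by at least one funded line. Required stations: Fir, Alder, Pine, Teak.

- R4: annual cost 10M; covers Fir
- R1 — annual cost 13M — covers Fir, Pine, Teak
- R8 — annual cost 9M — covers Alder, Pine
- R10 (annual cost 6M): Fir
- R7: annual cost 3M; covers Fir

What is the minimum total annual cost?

The greedy cost-per-new-station heuristic would pick R7, R8, and R1 for 25, but a cheaper cover exists.
Choose R1 and R8: together they cover Fir, Alder, Pine, Teak — every station.
Total annual cost: 13 + 9 = 22.
No cover costs less than 22.

22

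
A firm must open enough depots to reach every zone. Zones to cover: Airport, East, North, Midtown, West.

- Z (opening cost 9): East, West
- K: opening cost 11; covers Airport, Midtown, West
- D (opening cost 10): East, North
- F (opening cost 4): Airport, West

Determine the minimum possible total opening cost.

This is an integer covering problem.
The greedy cost-per-new-zone heuristic would pick F, D, and K for 25, but a cheaper cover exists.
Choose K and D: together they cover Airport, East, North, Midtown, West — every zone.
Total opening cost: 11 + 10 = 21.
No cover costs less than 21.

21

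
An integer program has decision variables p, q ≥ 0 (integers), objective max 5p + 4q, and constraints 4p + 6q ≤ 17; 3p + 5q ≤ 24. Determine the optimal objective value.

Relaxing integrality, the LP optimum is 21.25 at (p,q) = (4.25, 0), which is not an integer point.
(p,q)=(4,0): 4·4+6·0=16≤17, 3·4+5·0=12≤24, objective 20.
(p,q)=(3,0): 4·3+6·0=12≤17, 3·3+5·0=9≤24, objective 15.
Maximum is 20 at (p,q)=(4,0).

20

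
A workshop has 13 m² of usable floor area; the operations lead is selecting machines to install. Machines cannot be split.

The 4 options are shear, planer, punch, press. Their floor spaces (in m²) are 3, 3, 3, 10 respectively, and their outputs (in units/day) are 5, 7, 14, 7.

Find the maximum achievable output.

Allowing fractional choices, the relaxed optimum would be about 28.8, but machines are indivisible.
punch + press: floor space 3 + 10 = 13 ≤ 13, output 14 + 7 = 21.
planer + punch: floor space 3 + 3 = 6 ≤ 13, output 7 + 14 = 21.
shear + planer + punch: floor space 3 + 3 + 3 = 9 ≤ 13, output 5 + 7 + 14 = 26.
Best is shear, planer, and punch with total output 26.

26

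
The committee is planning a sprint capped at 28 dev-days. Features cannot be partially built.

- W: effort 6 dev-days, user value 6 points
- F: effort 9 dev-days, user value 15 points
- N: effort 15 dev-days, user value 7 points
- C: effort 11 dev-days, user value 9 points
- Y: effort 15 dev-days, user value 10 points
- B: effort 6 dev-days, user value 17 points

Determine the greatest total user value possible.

Take F, C, and B: effort 9 + 11 + 6 = 26 ≤ 28, user value 15 + 9 + 17 = 41.
No other feasible combination does better.

41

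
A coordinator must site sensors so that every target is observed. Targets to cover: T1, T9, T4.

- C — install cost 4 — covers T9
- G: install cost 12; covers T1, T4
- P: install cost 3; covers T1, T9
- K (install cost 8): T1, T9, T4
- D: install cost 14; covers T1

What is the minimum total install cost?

The greedy cost-per-new-target heuristic would pick P and K for 11, but a cheaper cover exists.
K alone covers T1, T9, T4 — every target.
Total install cost: 8.
No cover costs less than 8.

8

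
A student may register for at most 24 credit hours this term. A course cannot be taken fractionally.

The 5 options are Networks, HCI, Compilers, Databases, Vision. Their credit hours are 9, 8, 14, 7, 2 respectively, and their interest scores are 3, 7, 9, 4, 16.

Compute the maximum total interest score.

32

This is an integer program with binary decision variables.
HCI + Compilers + Vision: credit hours 8 + 14 + 2 = 24 ≤ 24, interest score 7 + 9 + 16 = 32.
HCI + Databases + Vision: credit hours 8 + 7 + 2 = 17 ≤ 24, interest score 7 + 4 + 16 = 27.
Compilers + Databases + Vision: credit hours 14 + 7 + 2 = 23 ≤ 24, interest score 9 + 4 + 16 = 29.
Best is HCI, Compilers, and Vision with total interest score 32.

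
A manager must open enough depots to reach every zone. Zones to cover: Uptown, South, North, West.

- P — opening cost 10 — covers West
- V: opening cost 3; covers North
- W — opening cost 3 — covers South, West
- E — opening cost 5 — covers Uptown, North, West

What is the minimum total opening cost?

8

Choose W and E: together they cover Uptown, South, North, West — every zone.
Total opening cost: 3 + 5 = 8.
No cover costs less than 8.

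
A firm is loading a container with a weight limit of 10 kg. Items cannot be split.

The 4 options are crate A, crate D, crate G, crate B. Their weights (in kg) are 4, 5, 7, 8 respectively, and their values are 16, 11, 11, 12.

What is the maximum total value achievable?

27

Take crate A and crate D: weight 4 + 5 = 9 ≤ 10, value 16 + 11 = 27.
No other feasible combination does better.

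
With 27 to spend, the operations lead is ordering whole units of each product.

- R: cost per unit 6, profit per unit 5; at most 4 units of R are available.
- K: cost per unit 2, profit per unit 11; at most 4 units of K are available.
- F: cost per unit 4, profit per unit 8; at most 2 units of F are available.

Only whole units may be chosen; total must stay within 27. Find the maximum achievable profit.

K has the best ratio (11/2); taking only K gives at most 4×11 = 44 (stopped by the supply cap of 4).
Mixing does better — 1×R, 4×K, and 2×F: cost 22 ≤ 27, profit 1·5 + 4·11 + 2·8 = 65.

65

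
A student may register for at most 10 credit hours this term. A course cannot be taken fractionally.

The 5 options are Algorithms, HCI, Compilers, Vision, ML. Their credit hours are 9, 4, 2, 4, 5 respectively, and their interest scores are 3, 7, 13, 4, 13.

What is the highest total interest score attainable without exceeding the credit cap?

26

This is an integer program with binary decision variables.
Take Compilers and ML: credit hours 2 + 5 = 7 ≤ 10, interest score 13 + 13 = 26.
No other feasible combination does better.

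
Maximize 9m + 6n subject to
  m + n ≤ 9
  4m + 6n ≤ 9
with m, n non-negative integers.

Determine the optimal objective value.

Relaxing integrality, the LP optimum is 20.25 at (m,n) = (2.25, 0), which is not an integer point.
(m,n)=(2,0): 1·2+1·0=2≤9, 4·2+6·0=8≤9, objective 18.
(m,n)=(1,0): 1·1+1·0=1≤9, 4·1+6·0=4≤9, objective 9.
Maximum is 18 at (m,n)=(2,0).

18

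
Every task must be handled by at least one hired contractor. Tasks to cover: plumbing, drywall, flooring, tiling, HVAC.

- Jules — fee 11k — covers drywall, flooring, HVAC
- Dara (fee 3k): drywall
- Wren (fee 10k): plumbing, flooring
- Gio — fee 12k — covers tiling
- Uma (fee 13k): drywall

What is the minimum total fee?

This is a weighted set-cover instance.
Choose Jules, Wren, and Gio: together they cover plumbing, drywall, flooring, tiling, HVAC — every task.
Total fee: 11 + 10 + 12 = 33.

33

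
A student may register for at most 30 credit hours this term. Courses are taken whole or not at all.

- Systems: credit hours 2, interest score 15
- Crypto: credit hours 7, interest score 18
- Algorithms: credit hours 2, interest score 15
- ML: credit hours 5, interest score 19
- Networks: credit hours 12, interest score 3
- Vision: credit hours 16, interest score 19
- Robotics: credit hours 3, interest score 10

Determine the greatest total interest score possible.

Allowing fractional choices, the relaxed optimum would be about 90.1, but courses are indivisible.
Systems + Crypto + Algorithms + Vision + Robotics: credit hours 2 + 7 + 2 + 16 + 3 = 30 ≤ 30, interest score 15 + 18 + 15 + 19 + 10 = 77.
Systems + Algorithms + ML + Vision + Robotics: credit hours 2 + 2 + 5 + 16 + 3 = 28 ≤ 30, interest score 15 + 15 + 19 + 19 + 10 = 78.
Systems + Crypto + Algorithms + ML + Robotics: credit hours 2 + 7 + 2 + 5 + 3 = 19 ≤ 30, interest score 15 + 18 + 15 + 19 + 10 = 77.
Best is Systems, Algorithms, ML, Vision, and Robotics with total interest score 78.

78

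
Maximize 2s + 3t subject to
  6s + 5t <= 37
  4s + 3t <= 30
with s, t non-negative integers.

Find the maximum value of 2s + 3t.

21

(s,t)=(0,7): 6·0+5·7=35≤37, 4·0+3·7=21≤30, objective 21.
(s,t)=(1,6): 6·1+5·6=36≤37, 4·1+3·6=22≤30, objective 20.
(s,t)=(0,6): 6·0+5·6=30≤37, 4·0+3·6=18≤30, objective 18.
No feasible integer point exceeds 21.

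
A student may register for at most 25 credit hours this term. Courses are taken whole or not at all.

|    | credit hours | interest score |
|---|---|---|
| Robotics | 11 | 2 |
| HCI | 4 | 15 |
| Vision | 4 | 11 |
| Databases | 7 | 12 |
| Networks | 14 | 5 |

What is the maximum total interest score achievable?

38

Allowing fractional choices, the relaxed optimum would be about 41.6, but courses are indivisible.
HCI + Vision + Networks: credit hours 4 + 4 + 14 = 22 ≤ 25, interest score 15 + 11 + 5 = 31.
HCI + Databases + Networks: credit hours 4 + 7 + 14 = 25 ≤ 25, interest score 15 + 12 + 5 = 32.
HCI + Vision + Databases: credit hours 4 + 4 + 7 = 15 ≤ 25, interest score 15 + 11 + 12 = 38.
Best is HCI, Vision, and Databases with total interest score 38.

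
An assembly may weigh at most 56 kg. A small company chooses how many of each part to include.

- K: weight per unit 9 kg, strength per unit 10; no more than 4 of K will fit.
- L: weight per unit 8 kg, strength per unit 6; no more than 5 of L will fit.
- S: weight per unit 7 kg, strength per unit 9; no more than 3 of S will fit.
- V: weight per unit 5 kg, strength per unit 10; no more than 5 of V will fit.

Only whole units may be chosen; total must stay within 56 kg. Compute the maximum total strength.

87

V has the best ratio (10/5); taking only V gives at most 5×10 = 50 (stopped by the supply cap of 5).
Mixing does better — 1×K, 3×S, and 5×V: weight 55 ≤ 56, strength 1·10 + 3·9 + 5·10 = 87.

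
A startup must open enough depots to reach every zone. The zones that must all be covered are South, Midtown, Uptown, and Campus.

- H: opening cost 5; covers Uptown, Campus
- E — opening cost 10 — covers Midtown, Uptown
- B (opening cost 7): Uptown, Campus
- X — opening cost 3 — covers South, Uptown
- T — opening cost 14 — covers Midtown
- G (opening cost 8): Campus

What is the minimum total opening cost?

18

Choose H, E, and X: together they cover South, Midtown, Uptown, Campus — every zone.
Total opening cost: 5 + 10 + 3 = 18.
No cover costs less than 18.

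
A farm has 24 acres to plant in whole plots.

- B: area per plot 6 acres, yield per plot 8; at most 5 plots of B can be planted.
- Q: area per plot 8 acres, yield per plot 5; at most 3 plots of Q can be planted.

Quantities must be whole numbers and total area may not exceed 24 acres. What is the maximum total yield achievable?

32

4×B: area 24 ≤ 24, yield 4·8 = 32.
3×B: area 18 ≤ 24, yield 3·8 = 24.
Best is 32.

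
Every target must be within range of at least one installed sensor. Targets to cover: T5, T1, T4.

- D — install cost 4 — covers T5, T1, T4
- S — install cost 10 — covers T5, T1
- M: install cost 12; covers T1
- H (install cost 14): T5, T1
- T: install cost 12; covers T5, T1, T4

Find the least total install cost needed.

4

D alone covers T5, T1, T4 — every target.
Total install cost: 4.
No cover costs less than 4.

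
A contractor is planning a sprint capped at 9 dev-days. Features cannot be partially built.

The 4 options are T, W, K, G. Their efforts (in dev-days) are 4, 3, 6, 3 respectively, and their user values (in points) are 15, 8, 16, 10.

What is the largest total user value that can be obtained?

Treat it as a binary knapsack problem.
Take K and G: effort 6 + 3 = 9 ≤ 9, user value 16 + 10 = 26.
No other feasible combination does better.

26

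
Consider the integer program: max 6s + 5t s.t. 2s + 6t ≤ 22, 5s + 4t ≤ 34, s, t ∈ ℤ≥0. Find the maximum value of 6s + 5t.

41

(s,t)=(6,1) is feasible, giving 41.
(s,t)=(5,2) is feasible, giving 40.
(s,t)=(6,0) is feasible, giving 36.
No feasible integer point exceeds 41.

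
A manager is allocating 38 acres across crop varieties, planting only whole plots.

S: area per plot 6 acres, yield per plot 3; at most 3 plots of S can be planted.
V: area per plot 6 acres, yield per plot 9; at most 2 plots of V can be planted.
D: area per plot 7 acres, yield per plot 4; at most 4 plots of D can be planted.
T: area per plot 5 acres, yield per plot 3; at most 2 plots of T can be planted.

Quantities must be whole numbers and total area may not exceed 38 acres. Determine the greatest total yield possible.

This is a bounded integer knapsack.
2×V, 2×D, and 2×T: area 36 ≤ 38, yield 2·9 + 2·4 + 2·3 = 32.
2×V, 3×D, and 1×T: area 38 ≤ 38, yield 2·9 + 3·4 + 1·3 = 33.
Best is 33.

33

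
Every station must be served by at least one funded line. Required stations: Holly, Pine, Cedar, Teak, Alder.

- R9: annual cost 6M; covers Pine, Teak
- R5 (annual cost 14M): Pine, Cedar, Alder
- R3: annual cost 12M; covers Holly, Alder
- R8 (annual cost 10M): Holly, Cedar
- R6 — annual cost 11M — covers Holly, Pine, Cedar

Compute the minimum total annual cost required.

28

Choose R9, R3, and R8: together they cover Holly, Pine, Cedar, Teak, Alder — every station.
Total annual cost: 6 + 12 + 10 = 28.
No cover costs less than 28.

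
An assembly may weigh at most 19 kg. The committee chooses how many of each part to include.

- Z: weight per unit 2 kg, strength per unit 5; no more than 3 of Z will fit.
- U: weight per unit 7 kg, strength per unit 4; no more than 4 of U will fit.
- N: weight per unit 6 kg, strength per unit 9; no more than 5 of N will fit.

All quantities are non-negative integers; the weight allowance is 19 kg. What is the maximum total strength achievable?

This is a bounded integer knapsack.
Z has the best ratio (5/2); taking only Z gives at most 3×5 = 15 (stopped by the supply cap of 3).
Mixing does better — 3×Z and 2×N: weight 18 ≤ 19, strength 3·5 + 2·9 = 33.

33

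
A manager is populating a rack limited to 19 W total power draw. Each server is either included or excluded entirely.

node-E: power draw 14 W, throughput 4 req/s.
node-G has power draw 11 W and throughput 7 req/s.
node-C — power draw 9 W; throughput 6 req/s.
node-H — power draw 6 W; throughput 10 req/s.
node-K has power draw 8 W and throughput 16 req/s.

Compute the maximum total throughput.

Allowing fractional choices, the relaxed optimum would be about 29.3, but servers are indivisible.
node-H + node-K: power draw 6 + 8 = 14 ≤ 19, throughput 10 + 16 = 26.
node-G + node-K: power draw 11 + 8 = 19 ≤ 19, throughput 7 + 16 = 23.
Best is node-H and node-K with total throughput 26.

26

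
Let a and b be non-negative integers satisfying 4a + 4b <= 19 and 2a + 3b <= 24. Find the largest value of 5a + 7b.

28

(a,b)=(0,4) is feasible, giving 28.
(a,b)=(1,3) is feasible, giving 26.
(a,b)=(0,3) is feasible, giving 21.
No feasible integer point exceeds 28.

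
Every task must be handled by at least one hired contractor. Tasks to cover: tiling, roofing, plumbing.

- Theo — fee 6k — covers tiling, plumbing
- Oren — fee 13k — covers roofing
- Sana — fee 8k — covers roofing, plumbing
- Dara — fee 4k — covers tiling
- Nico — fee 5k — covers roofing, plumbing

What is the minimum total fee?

9

Choose Dara and Nico: together they cover tiling, roofing, plumbing — every task.
Total fee: 4 + 5 = 9.
No cover costs less than 9.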